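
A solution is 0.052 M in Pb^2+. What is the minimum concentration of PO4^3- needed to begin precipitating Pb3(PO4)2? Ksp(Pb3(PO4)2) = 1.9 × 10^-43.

Pb3(PO4)2(s) ⇌ 3 Pb^2+(aq) + 2 PO4^3-(aq)
Ksp = [Pb^2+]^3[PO4^3-]^2
Precipitation begins when Q = Ksp. With [Pb^2+] = 0.052 M:
1.9 × 10^-43 = (0.052)^3 × [PO4^3-]^2
[PO4^3-] = (1.9 × 10^-43 / 1.41 × 10^-4)^(1/2) = 3.7 × 10^-20 M

3.7e-20 M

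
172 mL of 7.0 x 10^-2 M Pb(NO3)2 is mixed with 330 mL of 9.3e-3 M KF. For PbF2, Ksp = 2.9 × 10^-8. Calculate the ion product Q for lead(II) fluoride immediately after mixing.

Q = 9.0 × 10^-7

Total volume = 172 + 330 = 502 mL.
[Pb^2+] = 7.0 × 10^-2 × (172/502) = 2.40 x 10^-2 M
[F^-] = 9.3 × 10^-3 × (330/502) = 6.11 × 10^-3 M
PbF2(s) <=> Pb^2+(aq) + 2 F^-(aq), so Q = [Pb^2+][F^-]^2
Q = (2.40 × 10^-2)(6.11 x 10^-3)^2 = 9.0 x 10^-7
Q > Ksp, so PbF2 will precipitate.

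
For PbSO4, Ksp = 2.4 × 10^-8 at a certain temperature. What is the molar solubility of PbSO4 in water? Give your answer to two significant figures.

s ≈ 1.5e-4 M

PbSO4(s) ⇌ Pb^2+(aq) + SO4^2-(aq)
Ksp = [Pb^2+][SO4^2-]
For each mole of PbSO4 that dissolves: [Pb^2+] = s, [SO4^2-] = s.
Ksp = s × s = s^2
s = (2.4 × 10^-8)^(1/2) = 1.5 × 10^-4 M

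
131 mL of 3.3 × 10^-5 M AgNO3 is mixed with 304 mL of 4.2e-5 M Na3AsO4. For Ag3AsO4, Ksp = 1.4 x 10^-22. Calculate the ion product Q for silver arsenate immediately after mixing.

Q ≈ 2.9 × 10^-20

Total volume = 131 + 304 = 435 mL.
[Ag^+] = 3.3 × 10^-5 × (131/435) = 9.94 x 10^-6 M
[AsO4^3-] = 4.2 × 10^-5 × (304/435) = 2.94 x 10^-5 M
Ag3AsO4(s) ⇌ 3 Ag^+ + AsO4^3-, so Q = [Ag^+]^3[AsO4^3-]
Q = (9.94 × 10^-6)^3(2.94 x 10^-5) = 2.9 × 10^-20
Q > Ksp, so Ag3AsO4 will precipitate.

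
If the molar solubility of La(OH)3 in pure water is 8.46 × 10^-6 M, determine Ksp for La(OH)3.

La(OH)3(s) ⇌ La^3+(aq) + 3 OH^-(aq)
With molar solubility s: [La^3+] = s, [OH^-] = 3s.
Ksp = [La^3+][OH^-]^3
Substituting: Ksp = s(3s)^3 = 27s^4
With s = 8.46 × 10^-6: Ksp = 1.38 x 10^-19

Ksp = 1.38 x 10^-19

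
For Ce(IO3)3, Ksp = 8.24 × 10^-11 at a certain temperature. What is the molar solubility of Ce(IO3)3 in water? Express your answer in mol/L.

s ≈ 1.32 x 10^-3 M

Ce(IO3)3(s) <=> Ce^3+(aq) + 3 IO3^-(aq)
Ksp = [Ce^3+][IO3^-]^3
If s mol/L of Ce(IO3)3 dissolves, [Ce^3+] = s and [IO3^-] = 3s.
Substituting: Ksp = s(3s)^3 = 27s^4
Solving, s = (8.24 × 10^-11/27)^(1/4) = 1.32 × 10^-3 M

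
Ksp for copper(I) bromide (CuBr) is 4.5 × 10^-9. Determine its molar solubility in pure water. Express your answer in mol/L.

s ≈ 6.7 × 10^-5 M

CuBr(s) ⇌ Cu^+ + Br^-
Ksp = [Cu^+][Br^-]
If s mol/L of CuBr dissolves, [Cu^+] = s and [Br^-] = s.
Ksp = s × s = s^2
s = √(4.5 × 10^-9) = 6.7 × 10^-5 M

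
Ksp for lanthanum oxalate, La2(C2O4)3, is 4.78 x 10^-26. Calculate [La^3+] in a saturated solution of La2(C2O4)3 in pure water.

6.76 × 10^-6 M

La2(C2O4)3(s) ⇌ 2 La^3+ + 3 C2O4^2-
Ksp = [La^3+]^2[C2O4^2-]^3
Let s = molar solubility. Then [La^3+] = 2s and [C2O4^2-] = 3s.
Ksp = (2s)^2(3s)^3 = 108s^5
s^5 = 4.78 x 10^-26 / 108, so s = 3.382 × 10^-6 M
[La^3+] = 2s = 6.76 x 10^-6 M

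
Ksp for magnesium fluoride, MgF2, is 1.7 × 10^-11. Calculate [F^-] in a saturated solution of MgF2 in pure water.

[F^-] = 3.2e-4 M

MgF2(s) ⇌ Mg^2+(aq) + 2 F^-(aq)
Ksp = [Mg^2+][F^-]^2
If s mol/L of MgF2 dissolves, [Mg^2+] = s and [F^-] = 2s.
So Ksp = s × (2s)^2 = 4s^3
s^3 = 1.7 × 10^-11 / 4, so s = 1.62 × 10^-4 M
[F^-] = 2s = 3.2 × 10^-4 M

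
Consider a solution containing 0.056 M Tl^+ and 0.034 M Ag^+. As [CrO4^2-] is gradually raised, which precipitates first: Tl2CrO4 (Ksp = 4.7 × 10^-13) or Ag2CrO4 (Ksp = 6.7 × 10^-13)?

Precipitation of each salt starts when its ion product equals its Ksp.
For Tl2CrO4: 4.7 × 10^-13 = (0.056)^2 × [CrO4^2-]  ⇒  [CrO4^2-] = 1.5 × 10^-10 M.
For Ag2CrO4: 6.7 × 10^-13 = (0.034)^2 × [CrO4^2-]  ⇒  [CrO4^2-] = 5.8 × 10^-10 M.
The salt with the lower threshold [CrO4^2-] precipitates first: Tl2CrO4.

Tl2CrO4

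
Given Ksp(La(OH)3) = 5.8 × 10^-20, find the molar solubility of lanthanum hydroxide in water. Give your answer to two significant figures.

La(OH)3(s) ⇌ La^3+ + 3 OH^-
Ksp = [La^3+][OH^-]^3
If s mol/L of La(OH)3 dissolves, [La^3+] = s and [OH^-] = 3s.
Substituting: Ksp = s(3s)^3 = 27s^4
s^4 = 5.8 × 10^-20 / 27, so s = 6.8 × 10^-6 M

s = 6.8e-6 M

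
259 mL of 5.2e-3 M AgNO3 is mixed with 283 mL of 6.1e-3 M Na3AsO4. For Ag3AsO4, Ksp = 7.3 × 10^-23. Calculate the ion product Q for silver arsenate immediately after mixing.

Total volume = 259 + 283 = 542 mL.
[Ag^+] = 5.2 × 10^-3 × (259/542) = 2.48 × 10^-3 M
[AsO4^3-] = 6.1 × 10^-3 × (283/542) = 3.19 × 10^-3 M
Ag3AsO4(s) <=> 3 Ag^+(aq) + AsO4^3-(aq), so Q = [Ag^+]^3[AsO4^3-]
Q = (2.48 x 10^-3)^3(3.19 x 10^-3) = 4.9 x 10^-11
Q > Ksp, so Ag3AsO4 will precipitate.

Q = 4.9e-11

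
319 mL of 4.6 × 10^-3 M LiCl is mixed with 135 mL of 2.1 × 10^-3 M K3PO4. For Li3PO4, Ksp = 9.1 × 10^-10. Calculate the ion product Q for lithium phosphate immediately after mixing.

Q ≈ 2.1 × 10^-11

Total volume = 319 + 135 = 454 mL.
[Li^+] = 4.6 × 10^-3 × (319/454) = 3.23 × 10^-3 M
[PO4^3-] = 2.1 x 10^-3 × (135/454) = 6.24 × 10^-4 M
Li3PO4(s) ⇌ 3 Li^+(aq) + PO4^3-(aq), so Q = [Li^+]^3[PO4^3-]
Q = (3.23 × 10^-3)^3(6.24 × 10^-4) = 2.1 × 10^-11
Q < Ksp, so no precipitate of Li3PO4 forms.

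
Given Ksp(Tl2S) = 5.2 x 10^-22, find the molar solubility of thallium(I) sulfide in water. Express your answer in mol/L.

5.1e-8 M

Tl2S(s) ⇌ 2 Tl^+ + S^2-
Ksp = [Tl^+]^2[S^2-]
Let s = molar solubility. Then [Tl^+] = 2s and [S^2-] = s.
Substituting: Ksp = (2s)^2s = 4s^3
s^3 = 5.2 x 10^-22 / 4, so s = 5.1 x 10^-8 M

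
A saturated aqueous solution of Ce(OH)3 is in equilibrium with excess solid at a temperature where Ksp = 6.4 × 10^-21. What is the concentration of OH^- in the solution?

[OH^-] = 1.2e-5 M

Ce(OH)3(s) ⇌ Ce^3+(aq) + 3 OH^-(aq)
Ksp = [Ce^3+][OH^-]^3
Let s = molar solubility. Then [Ce^3+] = s and [OH^-] = 3s.
Substituting: Ksp = s(3s)^3 = 27s^4
s^4 = 6.4 × 10^-21 / 27, so s = 3.92 × 10^-6 M
[OH^-] = 3s = 1.2 × 10^-5 M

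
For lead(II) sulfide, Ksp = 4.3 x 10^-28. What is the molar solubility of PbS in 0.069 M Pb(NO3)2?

PbS(s) <=> Pb^2+(aq) + S^2-(aq)
Ksp = [Pb^2+][S^2-]
Let s be the molar solubility in this solution. [Pb^2+] = 0.069 + s ≈ 0.069, [S^2-] = s (common-ion effect: Pb^2+ is already 0.069 M).
Ksp ≈ 0.069 × s
s = 6.2 x 10^-27 M
Check: s = 6.2 x 10^-27 ≪ 0.069, so the approximation is valid.

6.2e-27 M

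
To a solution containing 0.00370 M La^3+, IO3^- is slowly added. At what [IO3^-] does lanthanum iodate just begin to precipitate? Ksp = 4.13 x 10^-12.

La(IO3)3(s) ⇌ La^3+(aq) + 3 IO3^-(aq)
Ksp = [La^3+][IO3^-]^3
Precipitation begins when Q = Ksp. With [La^3+] = 0.00370 M:
4.13 x 10^-12 = (0.00370) × [IO3^-]^3
[IO3^-] = (4.13 x 10^-12 / 3.70 × 10^-3)^(1/3) = 1.04 × 10^-3 M

[IO3^-] ≈ 1.04 × 10^-3 M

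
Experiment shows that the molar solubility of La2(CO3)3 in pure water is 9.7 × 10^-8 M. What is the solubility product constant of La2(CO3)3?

La2(CO3)3(s) <=> 2 La^3+ + 3 CO3^2-
For each mole of La2(CO3)3 that dissolves: [La^3+] = 2s, [CO3^2-] = 3s.
Ksp = [La^3+]^2[CO3^2-]^3
So Ksp = (2s)^2 × (3s)^3 = 108s^5
Ksp = 108 × (9.7 × 10^-8)^5 = 9.3 × 10^-34

9.3 x 10^-34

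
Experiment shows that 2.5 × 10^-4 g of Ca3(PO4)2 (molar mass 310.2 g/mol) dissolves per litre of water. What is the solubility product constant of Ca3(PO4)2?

Molar solubility s = (2.5 × 10^-4 g/L) / (310.2 g/mol) = 8.06 × 10^-7 M.
Ca3(PO4)2(s) <=> 3 Ca^2+ + 2 PO4^3-
With molar solubility s: [Ca^2+] = 3s, [PO4^3-] = 2s.
Ksp = [Ca^2+]^3[PO4^3-]^2
Ksp = (3s)^3(2s)^2 = 108s^5
With s = 8.06 × 10^-7: Ksp = 3.7 x 10^-29

3.7 × 10^-29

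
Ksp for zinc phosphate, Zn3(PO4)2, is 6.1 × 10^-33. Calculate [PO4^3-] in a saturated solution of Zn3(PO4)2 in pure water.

2.8e-7 M

Zn3(PO4)2(s) ⇌ 3 Zn^2+ + 2 PO4^3-
Ksp = [Zn^2+]^3[PO4^3-]^2
Let s = molar solubility. Then [Zn^2+] = 3s and [PO4^3-] = 2s.
So Ksp = (3s)^3 × (2s)^2 = 108s^5
Solving, s = (6.1 × 10^-33/108)^(1/5) = 1.41 × 10^-7 M
[PO4^3-] = 2s = 2.8 × 10^-7 M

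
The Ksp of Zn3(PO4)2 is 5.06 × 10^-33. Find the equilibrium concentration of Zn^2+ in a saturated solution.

[Zn^2+] ≈ 4.09e-7 M

Zn3(PO4)2(s) ⇌ 3 Zn^2+ + 2 PO4^3-
Ksp = [Zn^2+]^3[PO4^3-]^2
Let s = molar solubility. Then [Zn^2+] = 3s and [PO4^3-] = 2s.
Ksp = (3s)^3(2s)^2 = 108s^5
s = (5.06 × 10^-33 / 108)^(1/5) = 1.362 x 10^-7 M
[Zn^2+] = 3s = 4.09 x 10^-7 M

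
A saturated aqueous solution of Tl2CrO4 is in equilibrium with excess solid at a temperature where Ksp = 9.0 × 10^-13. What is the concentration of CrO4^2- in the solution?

Tl2CrO4(s) ⇌ 2 Tl^+ + CrO4^2-
Ksp = [Tl^+]^2[CrO4^2-]
Let s = molar solubility. Then [Tl^+] = 2s and [CrO4^2-] = s.
So Ksp = (2s)^2 × s = 4s^3
s^3 = 9.0 × 10^-13 / 4, so s = 6.08 x 10^-5 M
[CrO4^2-] = s = 6.1 x 10^-5 M

6.1 x 10^-5 M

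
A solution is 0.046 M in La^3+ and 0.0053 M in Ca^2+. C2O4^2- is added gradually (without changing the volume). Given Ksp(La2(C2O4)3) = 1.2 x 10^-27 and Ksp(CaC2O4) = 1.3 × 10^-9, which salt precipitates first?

La2(C2O4)3

Precipitation of each salt starts when its ion product equals its Ksp.
For La2(C2O4)3: 1.2 x 10^-27 = (0.046)^2 × [C2O4^2-]^3  ⇒  [C2O4^2-] = 8.3 × 10^-9 M.
For CaC2O4: 1.3 × 10^-9 = 0.0053 × [C2O4^2-]  ⇒  [C2O4^2-] = 2.5 × 10^-7 M.
The salt with the lower threshold [C2O4^2-] precipitates first: La2(C2O4)3.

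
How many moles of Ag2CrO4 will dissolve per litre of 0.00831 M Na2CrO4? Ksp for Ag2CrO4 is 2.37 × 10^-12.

Ag2CrO4(s) <=> 2 Ag^+ + CrO4^2-
Ksp = [Ag^+]^2[CrO4^2-]
Let s be the molar solubility in this solution. [Ag^+] = 2s, [CrO4^2-] = 0.00831 + s ≈ 0.00831 (Ksp is small, so little additional dissolves).
Ksp ≈ (2s)^2 × 0.00831
s = 8.44 × 10^-6 M
Check: s = 8.4 x 10^-6 ≪ 0.00831, so the approximation is valid.

s = 8.44 × 10^-6 M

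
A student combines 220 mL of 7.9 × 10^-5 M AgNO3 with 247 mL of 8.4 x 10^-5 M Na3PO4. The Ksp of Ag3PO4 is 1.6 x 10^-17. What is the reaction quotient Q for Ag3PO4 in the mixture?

Q ≈ 2.3 × 10^-18

Total volume = 220 + 247 = 467 mL.
[Ag^+] = 7.9 × 10^-5 × (220/467) = 3.72 x 10^-5 M
[PO4^3-] = 8.4 × 10^-5 × (247/467) = 4.44 × 10^-5 M
Ag3PO4(s) ⇌ 3 Ag^+(aq) + PO4^3-(aq), so Q = [Ag^+]^3[PO4^3-]
Q = (3.72 x 10^-5)^3(4.44 × 10^-5) = 2.3 x 10^-18
Q < Ksp, so no precipitate of Ag3PO4 forms.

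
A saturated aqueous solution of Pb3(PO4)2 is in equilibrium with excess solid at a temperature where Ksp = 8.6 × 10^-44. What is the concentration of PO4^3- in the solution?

1.9 × 10^-9 M

Pb3(PO4)2(s) ⇌ 3 Pb^2+(aq) + 2 PO4^3-(aq)
Ksp = [Pb^2+]^3[PO4^3-]^2
If s mol/L of Pb3(PO4)2 dissolves, [Pb^2+] = 3s and [PO4^3-] = 2s.
Substituting: Ksp = (3s)^3(2s)^2 = 108s^5
s^5 = 8.6 × 10^-44 / 108, so s = 9.55 × 10^-10 M
[PO4^3-] = 2s = 1.9 x 10^-9 M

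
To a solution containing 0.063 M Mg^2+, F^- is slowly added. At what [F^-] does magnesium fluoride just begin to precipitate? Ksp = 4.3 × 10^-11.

2.6e-5 M

MgF2(s) <=> Mg^2+ + 2 F^-
Ksp = [Mg^2+][F^-]^2
Precipitation begins when Q = Ksp. With [Mg^2+] = 0.063 M:
4.3 × 10^-11 = (0.063) × [F^-]^2
[F^-] = (4.3 × 10^-11 / 6.3 x 10^-2)^(1/2) = 2.6 x 10^-5 M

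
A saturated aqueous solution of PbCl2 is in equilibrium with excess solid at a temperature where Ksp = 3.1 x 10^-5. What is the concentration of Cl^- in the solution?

4.0 × 10^-2 M

PbCl2(s) <=> Pb^2+ + 2 Cl^-
Ksp = [Pb^2+][Cl^-]^2
For each mole of PbCl2 that dissolves: [Pb^2+] = s, [Cl^-] = 2s.
Ksp = s(2s)^2 = 4s^3
Solving, s = (3.1 x 10^-5/4)^(1/3) = 1.98 × 10^-2 M
[Cl^-] = 2s = 4.0 × 10^-2 M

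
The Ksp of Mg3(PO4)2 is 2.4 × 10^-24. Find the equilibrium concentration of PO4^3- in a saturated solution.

Mg3(PO4)2(s) ⇌ 3 Mg^2+(aq) + 2 PO4^3-(aq)
Ksp = [Mg^2+]^3[PO4^3-]^2
With molar solubility s: [Mg^2+] = 3s, [PO4^3-] = 2s.
Substituting: Ksp = (3s)^3(2s)^2 = 108s^5
Solving, s = (2.4 × 10^-24/108)^(1/5) = 7.40 × 10^-6 M
[PO4^3-] = 2s = 1.5 x 10^-5 M

1.5 x 10^-5 M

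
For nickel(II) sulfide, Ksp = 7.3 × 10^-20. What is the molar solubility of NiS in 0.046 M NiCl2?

s ≈ 1.6 × 10^-18 M

NiS(s) <=> Ni^2+(aq) + S^2-(aq)
Ksp = [Ni^2+][S^2-]
Let s be the molar solubility in this solution. [Ni^2+] = 0.046 + s ≈ 0.046, [S^2-] = s (common-ion effect: Ni^2+ is already 0.046 M).
Ksp ≈ 0.046 × s
s = 1.6 × 10^-18 M
Check: s = 1.6 × 10^-18 ≪ 0.046, so the approximation is valid.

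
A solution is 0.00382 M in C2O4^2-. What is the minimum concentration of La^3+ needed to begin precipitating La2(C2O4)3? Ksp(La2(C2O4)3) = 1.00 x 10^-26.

4.24 x 10^-10 M

La2(C2O4)3(s) ⇌ 2 La^3+ + 3 C2O4^2-
Ksp = [La^3+]^2[C2O4^2-]^3
Precipitation begins when Q = Ksp. With [C2O4^2-] = 0.00382 M:
1.00 x 10^-26 = (0.00382)^3 × [La^3+]^2
[La^3+] = (1.00 x 10^-26 / 5.574 × 10^-8)^(1/2) = 4.24 × 10^-10 M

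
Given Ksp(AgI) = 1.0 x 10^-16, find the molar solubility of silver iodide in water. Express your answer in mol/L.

s ≈ 1.0 × 10^-8 M

AgI(s) ⇌ Ag^+(aq) + I^-(aq)
Ksp = [Ag^+][I^-]
With molar solubility s: [Ag^+] = s, [I^-] = s.
Ksp = s^2
s = (1.0 x 10^-16)^(1/2) = 1.0 × 10^-8 M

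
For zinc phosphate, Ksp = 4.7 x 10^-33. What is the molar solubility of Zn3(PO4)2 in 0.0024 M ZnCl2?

Zn3(PO4)2(s) ⇌ 3 Zn^2+ + 2 PO4^3-
Ksp = [Zn^2+]^3[PO4^3-]^2
If s mol/L dissolves here, [Zn^2+] = 0.0024 + 3s ≈ 0.0024, [PO4^3-] = 2s (Ksp is small, so little additional dissolves).
Ksp ≈ (0.0024)^3 × (2s)^2
s = 2.9 × 10^-13 M
Check: 3s = 8.7 x 10^-13 ≪ 0.0024, so the approximation is valid.

2.9 × 10^-13 M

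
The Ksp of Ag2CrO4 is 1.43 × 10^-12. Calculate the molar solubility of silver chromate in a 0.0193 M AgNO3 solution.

Ag2CrO4(s) <=> 2 Ag^+(aq) + CrO4^2-(aq)
Ksp = [Ag^+]^2[CrO4^2-]
Let s = moles of Ag2CrO4 that dissolve per litre. [Ag^+] = 0.0193 + 2s ≈ 0.0193, [CrO4^2-] = s (since Ag^+ from AgNO3 dominates).
Ksp ≈ (0.0193)^2 × s
s = 3.84 × 10^-9 M
Check: 2s = 7.7 × 10^-9 ≪ 0.0193, so the approximation is valid.

3.84e-9 M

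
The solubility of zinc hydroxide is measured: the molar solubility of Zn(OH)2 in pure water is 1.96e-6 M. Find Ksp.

Ksp = 3.01e-17

Zn(OH)2(s) ⇌ Zn^2+ + 2 OH^-
With molar solubility s: [Zn^2+] = s, [OH^-] = 2s.
Ksp = [Zn^2+][OH^-]^2
Ksp = s(2s)^2 = 4s^3
With s = 1.96 x 10^-6: Ksp = 3.01 × 10^-17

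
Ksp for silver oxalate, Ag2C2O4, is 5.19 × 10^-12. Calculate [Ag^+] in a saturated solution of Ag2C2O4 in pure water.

Ag2C2O4(s) ⇌ 2 Ag^+(aq) + C2O4^2-(aq)
Ksp = [Ag^+]^2[C2O4^2-]
Let s = molar solubility. Then [Ag^+] = 2s and [C2O4^2-] = s.
Ksp = (2s)^2s = 4s^3
s^3 = 5.19 × 10^-12 / 4, so s = 1.091 × 10^-4 M
[Ag^+] = 2s = 2.18 x 10^-4 M

[Ag^+] = 2.18e-4 M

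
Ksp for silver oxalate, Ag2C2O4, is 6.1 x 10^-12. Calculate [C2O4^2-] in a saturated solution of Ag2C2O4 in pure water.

Ag2C2O4(s) ⇌ 2 Ag^+ + C2O4^2-
Ksp = [Ag^+]^2[C2O4^2-]
With molar solubility s: [Ag^+] = 2s, [C2O4^2-] = s.
So Ksp = (2s)^2 × s = 4s^3
s = (6.1 x 10^-12 / 4)^(1/3) = 1.15 × 10^-4 M
[C2O4^2-] = s = 1.2 × 10^-4 M

[C2O4^2-] = 1.2 × 10^-4 M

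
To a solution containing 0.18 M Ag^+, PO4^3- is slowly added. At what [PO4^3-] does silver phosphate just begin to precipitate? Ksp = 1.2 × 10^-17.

[PO4^3-] = 2.1 × 10^-15 M

Ag3PO4(s) <=> 3 Ag^+(aq) + PO4^3-(aq)
Ksp = [Ag^+]^3[PO4^3-]
Precipitation begins when Q = Ksp. With [Ag^+] = 0.18 M:
1.2 × 10^-17 = (0.18)^3 × [PO4^3-]
[PO4^3-] = (1.2 × 10^-17 / 5.83 × 10^-3) = 2.1 x 10^-15 M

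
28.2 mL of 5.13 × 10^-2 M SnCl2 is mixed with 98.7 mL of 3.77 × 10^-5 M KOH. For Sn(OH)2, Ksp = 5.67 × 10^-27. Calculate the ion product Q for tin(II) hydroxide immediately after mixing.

Total volume = 28.2 + 98.7 = 126.9 mL.
[Sn^2+] = 5.13 × 10^-2 × (28.2/126.9) = 1.140 × 10^-2 M
[OH^-] = 3.77 × 10^-5 × (98.7/126.9) = 2.932 × 10^-5 M
Sn(OH)2(s) <=> Sn^2+ + 2 OH^-, so Q = [Sn^2+][OH^-]^2
Q = (1.140 × 10^-2)(2.932 × 10^-5)^2 = 9.80 × 10^-12
Q > Ksp, so Sn(OH)2 will precipitate.

9.80 × 10^-12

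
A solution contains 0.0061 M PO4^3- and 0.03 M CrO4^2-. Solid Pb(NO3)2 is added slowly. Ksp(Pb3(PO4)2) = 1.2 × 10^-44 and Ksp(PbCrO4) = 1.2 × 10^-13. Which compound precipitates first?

Precipitation of each salt starts when its ion product equals its Ksp.
For Pb3(PO4)2: 1.2 × 10^-44 = (0.0061)^2 × [Pb^2+]^3  ⇒  [Pb^2+] = 6.9 × 10^-14 M.
For PbCrO4: 1.2 × 10^-13 = 0.03 × [Pb^2+]  ⇒  [Pb^2+] = 4.0 x 10^-12 M.
The salt with the lower threshold [Pb^2+] precipitates first: Pb3(PO4)2.

Pb3(PO4)2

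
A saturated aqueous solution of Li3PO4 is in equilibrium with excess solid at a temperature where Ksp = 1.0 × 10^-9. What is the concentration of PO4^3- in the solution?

2.5 × 10^-3 M

Li3PO4(s) <=> 3 Li^+ + PO4^3-
Ksp = [Li^+]^3[PO4^3-]
Let s = molar solubility. Then [Li^+] = 3s and [PO4^3-] = s.
Substituting: Ksp = (3s)^3s = 27s^4
s^4 = 1.0 × 10^-9 / 27, so s = 2.47 × 10^-3 M
[PO4^3-] = s = 2.5 x 10^-3 M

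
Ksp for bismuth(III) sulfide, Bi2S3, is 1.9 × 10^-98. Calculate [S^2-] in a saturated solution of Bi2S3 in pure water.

Bi2S3(s) ⇌ 2 Bi^3+ + 3 S^2-
Ksp = [Bi^3+]^2[S^2-]^3
If s mol/L of Bi2S3 dissolves, [Bi^3+] = 2s and [S^2-] = 3s.
Substituting: Ksp = (2s)^2(3s)^3 = 108s^5
Solving, s = (1.9 × 10^-98/108)^(1/5) = 1.12 × 10^-20 M
[S^2-] = 3s = 3.4 × 10^-20 M

[S^2-] = 3.4 × 10^-20 M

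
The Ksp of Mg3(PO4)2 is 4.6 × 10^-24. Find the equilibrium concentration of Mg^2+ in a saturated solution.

[Mg^2+] = 2.5 × 10^-5 M

Mg3(PO4)2(s) ⇌ 3 Mg^2+(aq) + 2 PO4^3-(aq)
Ksp = [Mg^2+]^3[PO4^3-]^2
With molar solubility s: [Mg^2+] = 3s, [PO4^3-] = 2s.
Ksp = (3s)^3(2s)^2 = 108s^5
s = (4.6 × 10^-24 / 108)^(1/5) = 8.43 x 10^-6 M
[Mg^2+] = 3s = 2.5 × 10^-5 M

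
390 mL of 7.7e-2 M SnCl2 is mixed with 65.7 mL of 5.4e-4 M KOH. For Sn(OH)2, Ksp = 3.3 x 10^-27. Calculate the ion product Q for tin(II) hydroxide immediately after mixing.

Total volume = 390 + 65.7 = 455.7 mL.
[Sn^2+] = 7.7 x 10^-2 × (390/455.7) = 6.59 x 10^-2 M
[OH^-] = 5.4 × 10^-4 × (65.7/455.7) = 7.79 x 10^-5 M
Sn(OH)2(s) ⇌ Sn^2+(aq) + 2 OH^-(aq), so Q = [Sn^2+][OH^-]^2
Q = (6.59 × 10^-2)(7.79 × 10^-5)^2 = 4.0 × 10^-10
Q > Ksp, so Sn(OH)2 will precipitate.

4.0 × 10^-10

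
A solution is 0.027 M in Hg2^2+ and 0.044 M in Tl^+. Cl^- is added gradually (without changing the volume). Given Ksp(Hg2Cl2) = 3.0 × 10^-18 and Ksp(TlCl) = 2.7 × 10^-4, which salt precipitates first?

Each salt begins to precipitate when Q = Ksp, i.e. when [Cl^-] reaches its threshold.
For Hg2Cl2: 3.0 × 10^-18 = 0.027 × [Cl^-]^2  ⇒  [Cl^-] = 1.1 x 10^-8 M.
For TlCl: 2.7 × 10^-4 = 0.044 × [Cl^-]  ⇒  [Cl^-] = 6.1 x 10^-3 M.
The salt with the lower threshold [Cl^-] precipitates first: Hg2Cl2.

Hg2Cl2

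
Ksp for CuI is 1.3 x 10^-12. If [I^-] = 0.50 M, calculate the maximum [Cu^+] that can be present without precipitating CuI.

CuI(s) ⇌ Cu^+ + I^-
Ksp = [Cu^+][I^-]
Precipitation begins when Q = Ksp. With [I^-] = 0.50 M:
1.3 x 10^-12 = (0.50) × [Cu^+]
[Cu^+] = (1.3 x 10^-12 / 5.0 × 10^-1) = 2.6 x 10^-12 M

[Cu^+] ≈ 2.6e-12 M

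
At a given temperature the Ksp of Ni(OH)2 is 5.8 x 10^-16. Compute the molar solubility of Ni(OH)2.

5.3 x 10^-6 M

Ni(OH)2(s) <=> Ni^2+ + 2 OH^-
Ksp = [Ni^2+][OH^-]^2
For each mole of Ni(OH)2 that dissolves: [Ni^2+] = s, [OH^-] = 2s.
So Ksp = s × (2s)^2 = 4s^3
Solving, s = (5.8 x 10^-16/4)^(1/3) = 5.3 x 10^-6 M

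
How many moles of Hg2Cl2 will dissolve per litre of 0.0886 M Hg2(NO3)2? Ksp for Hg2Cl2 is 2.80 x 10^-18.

Hg2Cl2(s) ⇌ Hg2^2+(aq) + 2 Cl^-(aq)
Ksp = [Hg2^2+][Cl^-]^2
Let s = moles of Hg2Cl2 that dissolve per litre. [Hg2^2+] = 0.0886 + s ≈ 0.0886, [Cl^-] = 2s (Ksp is small, so little additional dissolves).
Ksp ≈ 0.0886 × (2s)^2
s = 2.81 x 10^-9 M
Check: s = 2.8 × 10^-9 ≪ 0.0886, so the approximation is valid.

2.81 × 10^-9 M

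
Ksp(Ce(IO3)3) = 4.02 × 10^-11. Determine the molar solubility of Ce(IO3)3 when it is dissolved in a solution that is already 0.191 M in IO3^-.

Ce(IO3)3(s) ⇌ Ce^3+(aq) + 3 IO3^-(aq)
Ksp = [Ce^3+][IO3^-]^3
Let s = moles of Ce(IO3)3 that dissolve per litre. [Ce^3+] = s, [IO3^-] = 0.191 + 3s ≈ 0.191 (common-ion effect: IO3^- is already 0.191 M).
Ksp ≈ s × (0.191)^3
s = 5.77 × 10^-9 M
Check: 3s = 1.7 × 10^-8 ≪ 0.191, so the approximation is valid.

s = 5.77e-9 M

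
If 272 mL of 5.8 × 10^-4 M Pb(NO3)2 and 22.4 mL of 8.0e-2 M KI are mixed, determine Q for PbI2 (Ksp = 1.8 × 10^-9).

Total volume = 272 + 22.4 = 294.4 mL.
[Pb^2+] = 5.8 × 10^-4 × (272/294.4) = 5.36 × 10^-4 M
[I^-] = 8.0 × 10^-2 × (22.4/294.4) = 6.09 × 10^-3 M
PbI2(s) <=> Pb^2+ + 2 I^-, so Q = [Pb^2+][I^-]^2
Q = (5.36 x 10^-4)(6.09 × 10^-3)^2 = 2.0 x 10^-8
Q > Ksp, so PbI2 will precipitate.

2.0 × 10^-8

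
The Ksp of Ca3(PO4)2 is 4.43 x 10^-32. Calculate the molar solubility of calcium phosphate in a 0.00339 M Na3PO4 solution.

5.23 x 10^-10 M

Ca3(PO4)2(s) ⇌ 3 Ca^2+ + 2 PO4^3-
Ksp = [Ca^2+]^3[PO4^3-]^2
Let s be the molar solubility in this solution. [Ca^2+] = 3s, [PO4^3-] = 0.00339 + 2s ≈ 0.00339 (since PO4^3- from Na3PO4 dominates).
Ksp ≈ (3s)^3 × (0.00339)^2
s = 5.23 × 10^-10 M
Check: 2s = 1.0 × 10^-9 ≪ 0.00339, so the approximation is valid.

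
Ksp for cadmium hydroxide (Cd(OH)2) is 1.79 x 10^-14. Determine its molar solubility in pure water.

Cd(OH)2(s) ⇌ Cd^2+(aq) + 2 OH^-(aq)
Ksp = [Cd^2+][OH^-]^2
With molar solubility s: [Cd^2+] = s, [OH^-] = 2s.
Ksp = s(2s)^2 = 4s^3
s^3 = 1.79 x 10^-14 / 4, so s = 1.65 x 10^-5 M

1.65e-5 M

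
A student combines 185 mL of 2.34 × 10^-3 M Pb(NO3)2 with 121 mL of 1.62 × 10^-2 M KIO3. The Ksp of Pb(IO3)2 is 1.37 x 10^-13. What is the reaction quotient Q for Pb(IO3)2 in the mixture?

Q = 5.81e-8

Total volume = 185 + 121 = 306 mL.
[Pb^2+] = 2.34 × 10^-3 × (185/306) = 1.415 x 10^-3 M
[IO3^-] = 1.62 x 10^-2 × (121/306) = 6.406 × 10^-3 M
Pb(IO3)2(s) ⇌ Pb^2+ + 2 IO3^-, so Q = [Pb^2+][IO3^-]^2
Q = (1.415 × 10^-3)(6.406 × 10^-3)^2 = 5.81 × 10^-8
Q > Ksp, so Pb(IO3)2 will precipitate.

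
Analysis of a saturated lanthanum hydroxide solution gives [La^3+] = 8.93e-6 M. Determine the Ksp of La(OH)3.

La(OH)3(s) ⇌ La^3+ + 3 OH^-
Stoichiometry gives [OH^-] = (3/1)[La^3+] = 2.679 x 10^-5 M.
Ksp = [La^3+][OH^-]^3
Ksp = 8.93 × 10^-6 × (2.679 x 10^-5)^3 = 1.72 × 10^-19

Ksp = 1.72 × 10^-19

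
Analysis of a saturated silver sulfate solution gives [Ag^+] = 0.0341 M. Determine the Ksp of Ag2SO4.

Ag2SO4(s) <=> 2 Ag^+(aq) + SO4^2-(aq)
Stoichiometry gives [SO4^2-] = (1/2)[Ag^+] = 1.705 × 10^-2 M.
Ksp = [Ag^+]^2[SO4^2-]
Ksp = (3.41 × 10^-2)^2 × 1.705 × 10^-2 = 1.98 × 10^-5

Ksp ≈ 1.98e-5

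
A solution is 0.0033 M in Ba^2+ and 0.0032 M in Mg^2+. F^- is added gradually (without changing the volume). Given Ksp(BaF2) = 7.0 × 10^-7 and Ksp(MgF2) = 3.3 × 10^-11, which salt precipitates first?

MgF2

Each salt begins to precipitate when Q = Ksp, i.e. when [F^-] reaches its threshold.
For BaF2: 7.0 × 10^-7 = 0.0033 × [F^-]^2  ⇒  [F^-] = 1.5 × 10^-2 M.
For MgF2: 3.3 × 10^-11 = 0.0032 × [F^-]^2  ⇒  [F^-] = 1.0 × 10^-4 M.
The salt with the lower threshold [F^-] precipitates first: MgF2.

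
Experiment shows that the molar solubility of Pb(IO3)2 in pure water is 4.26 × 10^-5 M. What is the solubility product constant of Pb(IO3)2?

Pb(IO3)2(s) ⇌ Pb^2+ + 2 IO3^-
Let s = molar solubility. Then [Pb^2+] = s and [IO3^-] = 2s.
Ksp = [Pb^2+][IO3^-]^2
So Ksp = s × (2s)^2 = 4s^3
With s = 4.26 × 10^-5: Ksp = 3.09 × 10^-13

3.09 x 10^-13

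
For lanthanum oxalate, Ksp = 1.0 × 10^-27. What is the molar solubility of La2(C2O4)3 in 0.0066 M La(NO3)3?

s ≈ 9.5 × 10^-9 M

La2(C2O4)3(s) ⇌ 2 La^3+ + 3 C2O4^2-
Ksp = [La^3+]^2[C2O4^2-]^3
If s mol/L dissolves here, [La^3+] = 0.0066 + 2s ≈ 0.0066, [C2O4^2-] = 3s (since La^3+ from La(NO3)3 dominates).
Ksp ≈ (0.0066)^2 × (3s)^3
s = 9.5 x 10^-9 M
Check: 2s = 1.9 x 10^-8 ≪ 0.0066, so the approximation is valid.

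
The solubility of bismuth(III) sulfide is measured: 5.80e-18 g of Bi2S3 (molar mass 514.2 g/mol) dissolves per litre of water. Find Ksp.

Ksp = 1.97 × 10^-98

Molar solubility s = (5.80 × 10^-18 g/L) / (514.2 g/mol) = 1.128 × 10^-20 M.
Bi2S3(s) ⇌ 2 Bi^3+(aq) + 3 S^2-(aq)
If s mol/L of Bi2S3 dissolves, [Bi^3+] = 2s and [S^2-] = 3s.
Ksp = [Bi^3+]^2[S^2-]^3
Substituting: Ksp = (2s)^2(3s)^3 = 108s^5
With s = 1.128 × 10^-20: Ksp = 1.97 x 10^-98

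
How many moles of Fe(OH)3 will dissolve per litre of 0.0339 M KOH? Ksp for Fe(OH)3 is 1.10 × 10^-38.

Fe(OH)3(s) ⇌ Fe^3+ + 3 OH^-
Ksp = [Fe^3+][OH^-]^3
Let s be the molar solubility in this solution. [Fe^3+] = s, [OH^-] = 0.0339 + 3s ≈ 0.0339 (since OH^- from KOH dominates).
Ksp ≈ s × (0.0339)^3
s = 2.82 × 10^-34 M
Check: 3s = 8.5 x 10^-34 ≪ 0.0339, so the approximation is valid.

2.82 x 10^-34 M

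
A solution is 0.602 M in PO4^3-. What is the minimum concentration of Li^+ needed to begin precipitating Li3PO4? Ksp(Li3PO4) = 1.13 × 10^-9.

[Li^+] = 1.23 x 10^-3 M

Li3PO4(s) ⇌ 3 Li^+ + PO4^3-
Ksp = [Li^+]^3[PO4^3-]
Precipitation begins when Q = Ksp. With [PO4^3-] = 0.602 M:
1.13 × 10^-9 = (0.602) × [Li^+]^3
[Li^+] = (1.13 × 10^-9 / 6.02 × 10^-1)^(1/3) = 1.23 x 10^-3 M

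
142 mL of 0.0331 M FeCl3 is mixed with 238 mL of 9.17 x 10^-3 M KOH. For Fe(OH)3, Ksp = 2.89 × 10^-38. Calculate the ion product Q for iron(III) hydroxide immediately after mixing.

Q ≈ 2.34 x 10^-9

Total volume = 142 + 238 = 380 mL.
[Fe^3+] = 3.31 x 10^-2 × (142/380) = 1.237 × 10^-2 M
[OH^-] = 9.17 × 10^-3 × (238/380) = 5.743 × 10^-3 M
Fe(OH)3(s) ⇌ Fe^3+ + 3 OH^-, so Q = [Fe^3+][OH^-]^3
Q = (1.237 × 10^-2)(5.743 × 10^-3)^3 = 2.34 × 10^-9
Q > Ksp, so Fe(OH)3 will precipitate.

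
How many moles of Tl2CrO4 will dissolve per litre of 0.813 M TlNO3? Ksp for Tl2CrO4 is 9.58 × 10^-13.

Tl2CrO4(s) <=> 2 Tl^+(aq) + CrO4^2-(aq)
Ksp = [Tl^+]^2[CrO4^2-]
Let s be the molar solubility in this solution. [Tl^+] = 0.813 + 2s ≈ 0.813, [CrO4^2-] = s (common-ion effect: Tl^+ is already 0.813 M).
Ksp ≈ (0.813)^2 × s
s = 1.45 × 10^-12 M
Check: 2s = 2.9 × 10^-12 ≪ 0.813, so the approximation is valid.

1.45e-12 M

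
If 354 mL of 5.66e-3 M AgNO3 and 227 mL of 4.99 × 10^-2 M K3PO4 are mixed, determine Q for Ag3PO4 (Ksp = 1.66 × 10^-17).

Q = 8.00 × 10^-10

Total volume = 354 + 227 = 581 mL.
[Ag^+] = 5.66 × 10^-3 × (354/581) = 3.449 x 10^-3 M
[PO4^3-] = 4.99 × 10^-2 × (227/581) = 1.950 × 10^-2 M
Ag3PO4(s) ⇌ 3 Ag^+(aq) + PO4^3-(aq), so Q = [Ag^+]^3[PO4^3-]
Q = (3.449 x 10^-3)^3(1.950 x 10^-2) = 8.00 x 10^-10
Q > Ksp, so Ag3PO4 will precipitate.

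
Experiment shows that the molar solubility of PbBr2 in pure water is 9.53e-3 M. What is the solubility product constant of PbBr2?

Ksp = 3.46e-6

PbBr2(s) ⇌ Pb^2+ + 2 Br^-
If s mol/L of PbBr2 dissolves, [Pb^2+] = s and [Br^-] = 2s.
Ksp = [Pb^2+][Br^-]^2
So Ksp = s × (2s)^2 = 4s^3
Ksp = 4 × (9.53 × 10^-3)^3 = 3.46 × 10^-6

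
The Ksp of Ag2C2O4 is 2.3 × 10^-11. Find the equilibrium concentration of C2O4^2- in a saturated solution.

[C2O4^2-] ≈ 1.8 x 10^-4 M

Ag2C2O4(s) <=> 2 Ag^+ + C2O4^2-
Ksp = [Ag^+]^2[C2O4^2-]
If s mol/L of Ag2C2O4 dissolves, [Ag^+] = 2s and [C2O4^2-] = s.
Substituting: Ksp = (2s)^2s = 4s^3
s = (2.3 × 10^-11 / 4)^(1/3) = 1.79 x 10^-4 M
[C2O4^2-] = s = 1.8 × 10^-4 M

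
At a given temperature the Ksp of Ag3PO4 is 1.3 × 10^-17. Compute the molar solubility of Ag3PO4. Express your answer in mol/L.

s = 2.6 × 10^-5 M

Ag3PO4(s) <=> 3 Ag^+ + PO4^3-
Ksp = [Ag^+]^3[PO4^3-]
If s mol/L of Ag3PO4 dissolves, [Ag^+] = 3s and [PO4^3-] = s.
Substituting: Ksp = (3s)^3s = 27s^4
s = (1.3 × 10^-17 / 27)^(1/4) = 2.6 x 10^-5 M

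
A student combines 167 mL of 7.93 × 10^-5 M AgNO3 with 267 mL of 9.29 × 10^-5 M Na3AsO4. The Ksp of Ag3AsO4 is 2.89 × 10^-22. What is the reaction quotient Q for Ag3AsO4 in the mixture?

1.62 x 10^-18

Total volume = 167 + 267 = 434 mL.
[Ag^+] = 7.93 × 10^-5 × (167/434) = 3.051 x 10^-5 M
[AsO4^3-] = 9.29 x 10^-5 × (267/434) = 5.715 × 10^-5 M
Ag3AsO4(s) ⇌ 3 Ag^+ + AsO4^3-, so Q = [Ag^+]^3[AsO4^3-]
Q = (3.051 × 10^-5)^3(5.715 × 10^-5) = 1.62 × 10^-18
Q > Ksp, so Ag3AsO4 will precipitate.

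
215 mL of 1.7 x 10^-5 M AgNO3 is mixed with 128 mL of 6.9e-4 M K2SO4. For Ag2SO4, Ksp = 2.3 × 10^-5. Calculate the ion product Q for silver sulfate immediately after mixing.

2.9e-14

Total volume = 215 + 128 = 343 mL.
[Ag^+] = 1.7 × 10^-5 × (215/343) = 1.07 x 10^-5 M
[SO4^2-] = 6.9 × 10^-4 × (128/343) = 2.57 × 10^-4 M
Ag2SO4(s) <=> 2 Ag^+(aq) + SO4^2-(aq), so Q = [Ag^+]^2[SO4^2-]
Q = (1.07 × 10^-5)^2(2.57 × 10^-4) = 2.9 × 10^-14
Q < Ksp, so no precipitate of Ag2SO4 forms.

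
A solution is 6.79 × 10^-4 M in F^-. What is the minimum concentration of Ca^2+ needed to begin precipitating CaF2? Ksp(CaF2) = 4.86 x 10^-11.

CaF2(s) ⇌ Ca^2+ + 2 F^-
Ksp = [Ca^2+][F^-]^2
Precipitation begins when Q = Ksp. With [F^-] = 6.79 × 10^-4 M:
4.86 x 10^-11 = (6.79 × 10^-4)^2 × [Ca^2+]
[Ca^2+] = (4.86 x 10^-11 / 4.610 x 10^-7) = 1.05 × 10^-4 M

1.05 × 10^-4 M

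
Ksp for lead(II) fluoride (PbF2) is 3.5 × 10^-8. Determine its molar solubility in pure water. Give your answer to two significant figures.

PbF2(s) ⇌ Pb^2+ + 2 F^-
Ksp = [Pb^2+][F^-]^2
For each mole of PbF2 that dissolves: [Pb^2+] = s, [F^-] = 2s.
So Ksp = s × (2s)^2 = 4s^3
s = (3.5 × 10^-8 / 4)^(1/3) = 2.1 x 10^-3 M

s = 2.1 x 10^-3 M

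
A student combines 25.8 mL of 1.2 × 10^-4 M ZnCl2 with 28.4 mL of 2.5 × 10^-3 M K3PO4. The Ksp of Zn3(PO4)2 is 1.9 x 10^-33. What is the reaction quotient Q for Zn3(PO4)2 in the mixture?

Total volume = 25.8 + 28.4 = 54.2 mL.
[Zn^2+] = 1.2 × 10^-4 × (25.8/54.2) = 5.71 x 10^-5 M
[PO4^3-] = 2.5 × 10^-3 × (28.4/54.2) = 1.31 x 10^-3 M
Zn3(PO4)2(s) ⇌ 3 Zn^2+ + 2 PO4^3-, so Q = [Zn^2+]^3[PO4^3-]^2
Q = (5.71 × 10^-5)^3(1.31 × 10^-3)^2 = 3.2 x 10^-19
Q > Ksp, so Zn3(PO4)2 will precipitate.

Q ≈ 3.2 x 10^-19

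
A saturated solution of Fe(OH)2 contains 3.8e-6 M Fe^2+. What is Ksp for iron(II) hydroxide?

Fe(OH)2(s) <=> Fe^2+ + 2 OH^-
Stoichiometry gives [OH^-] = (2/1)[Fe^2+] = 7.60 × 10^-6 M.
Ksp = [Fe^2+][OH^-]^2
Ksp = 3.8 × 10^-6 × (7.60 × 10^-6)^2 = 2.2 x 10^-16

2.2 x 10^-16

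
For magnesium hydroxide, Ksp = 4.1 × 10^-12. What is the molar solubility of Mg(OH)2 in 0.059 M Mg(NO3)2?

s ≈ 4.2 × 10^-6 M

Mg(OH)2(s) ⇌ Mg^2+(aq) + 2 OH^-(aq)
Ksp = [Mg^2+][OH^-]^2
If s mol/L dissolves here, [Mg^2+] = 0.059 + s ≈ 0.059, [OH^-] = 2s (since Mg^2+ from Mg(NO3)2 dominates).
Ksp ≈ 0.059 × (2s)^2
s = 4.2 × 10^-6 M
Check: s = 4.2 x 10^-6 ≪ 0.059, so the approximation is valid.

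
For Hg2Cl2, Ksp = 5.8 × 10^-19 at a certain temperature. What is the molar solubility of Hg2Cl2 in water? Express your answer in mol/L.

Hg2Cl2(s) ⇌ Hg2^2+(aq) + 2 Cl^-(aq)
Ksp = [Hg2^2+][Cl^-]^2
With molar solubility s: [Hg2^2+] = s, [Cl^-] = 2s.
Substituting: Ksp = s(2s)^2 = 4s^3
s^3 = 5.8 × 10^-19 / 4, so s = 5.3 × 10^-7 M

s = 5.3 × 10^-7 M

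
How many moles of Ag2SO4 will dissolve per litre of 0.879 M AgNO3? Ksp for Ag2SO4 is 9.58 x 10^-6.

Ag2SO4(s) ⇌ 2 Ag^+(aq) + SO4^2-(aq)
Ksp = [Ag^+]^2[SO4^2-]
If s mol/L dissolves here, [Ag^+] = 0.879 + 2s ≈ 0.879, [SO4^2-] = s (common-ion effect: Ag^+ is already 0.879 M).
Ksp ≈ (0.879)^2 × s
s = 1.24 x 10^-5 M
Check: 2s = 2.5 × 10^-5 ≪ 0.879, so the approximation is valid.

s = 1.24 x 10^-5 M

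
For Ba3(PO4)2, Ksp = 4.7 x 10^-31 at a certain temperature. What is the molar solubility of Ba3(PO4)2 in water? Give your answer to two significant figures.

s = 3.4e-7 M

Ba3(PO4)2(s) ⇌ 3 Ba^2+(aq) + 2 PO4^3-(aq)
Ksp = [Ba^2+]^3[PO4^3-]^2
Let s = molar solubility. Then [Ba^2+] = 3s and [PO4^3-] = 2s.
So Ksp = (3s)^3 × (2s)^2 = 108s^5
s^5 = 4.7 x 10^-31 / 108, so s = 3.4 x 10^-7 M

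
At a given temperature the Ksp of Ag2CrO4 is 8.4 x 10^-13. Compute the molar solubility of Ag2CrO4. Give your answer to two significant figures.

5.9e-5 M

Ag2CrO4(s) ⇌ 2 Ag^+ + CrO4^2-
Ksp = [Ag^+]^2[CrO4^2-]
If s mol/L of Ag2CrO4 dissolves, [Ag^+] = 2s and [CrO4^2-] = s.
So Ksp = (2s)^2 × s = 4s^3
Solving, s = (8.4 x 10^-13/4)^(1/3) = 5.9 × 10^-5 M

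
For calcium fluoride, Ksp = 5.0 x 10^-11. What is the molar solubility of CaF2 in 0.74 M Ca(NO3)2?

CaF2(s) ⇌ Ca^2+ + 2 F^-
Ksp = [Ca^2+][F^-]^2
Let s be the molar solubility in this solution. [Ca^2+] = 0.74 + s ≈ 0.74, [F^-] = 2s (since Ca^2+ from Ca(NO3)2 dominates).
Ksp ≈ 0.74 × (2s)^2
s = 4.1 x 10^-6 M
Check: s = 4.1 x 10^-6 ≪ 0.74, so the approximation is valid.

s ≈ 4.1 × 10^-6 M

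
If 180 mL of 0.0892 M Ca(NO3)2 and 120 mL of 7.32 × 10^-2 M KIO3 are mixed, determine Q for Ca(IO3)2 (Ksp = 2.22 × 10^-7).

Total volume = 180 + 120 = 300 mL.
[Ca^2+] = 8.92 x 10^-2 × (180/300) = 5.352 × 10^-2 M
[IO3^-] = 7.32 x 10^-2 × (120/300) = 2.928 × 10^-2 M
Ca(IO3)2(s) <=> Ca^2+ + 2 IO3^-, so Q = [Ca^2+][IO3^-]^2
Q = (5.352 x 10^-2)(2.928 × 10^-2)^2 = 4.59 × 10^-5
Q > Ksp, so Ca(IO3)2 will precipitate.

Q ≈ 4.59 × 10^-5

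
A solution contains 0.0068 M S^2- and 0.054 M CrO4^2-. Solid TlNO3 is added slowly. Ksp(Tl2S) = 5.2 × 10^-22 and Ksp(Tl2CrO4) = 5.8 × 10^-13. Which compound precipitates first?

Tl2S

Precipitation of each salt starts when its ion product equals its Ksp.
For Tl2S: 5.2 × 10^-22 = 0.0068 × [Tl^+]^2  ⇒  [Tl^+] = 2.8 × 10^-10 M.
For Tl2CrO4: 5.8 × 10^-13 = 0.054 × [Tl^+]^2  ⇒  [Tl^+] = 3.3 × 10^-6 M.
The salt with the lower threshold [Tl^+] precipitates first: Tl2S.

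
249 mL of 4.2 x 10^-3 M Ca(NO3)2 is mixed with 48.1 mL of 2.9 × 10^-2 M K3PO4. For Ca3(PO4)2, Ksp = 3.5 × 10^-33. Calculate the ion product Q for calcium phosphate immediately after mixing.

Q ≈ 9.6e-13

Total volume = 249 + 48.1 = 297.1 mL.
[Ca^2+] = 4.2 × 10^-3 × (249/297.1) = 3.52 × 10^-3 M
[PO4^3-] = 2.9 x 10^-2 × (48.1/297.1) = 4.70 × 10^-3 M
Ca3(PO4)2(s) ⇌ 3 Ca^2+ + 2 PO4^3-, so Q = [Ca^2+]^3[PO4^3-]^2
Q = (3.52 × 10^-3)^3(4.70 × 10^-3)^2 = 9.6 × 10^-13
Q > Ksp, so Ca3(PO4)2 will precipitate.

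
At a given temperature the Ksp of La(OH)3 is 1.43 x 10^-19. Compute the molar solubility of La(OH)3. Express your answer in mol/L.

s = 8.53 × 10^-6 M

La(OH)3(s) ⇌ La^3+(aq) + 3 OH^-(aq)
Ksp = [La^3+][OH^-]^3
Let s = molar solubility. Then [La^3+] = s and [OH^-] = 3s.
So Ksp = s × (3s)^3 = 27s^4
Solving, s = (1.43 x 10^-19/27)^(1/4) = 8.53 × 10^-6 M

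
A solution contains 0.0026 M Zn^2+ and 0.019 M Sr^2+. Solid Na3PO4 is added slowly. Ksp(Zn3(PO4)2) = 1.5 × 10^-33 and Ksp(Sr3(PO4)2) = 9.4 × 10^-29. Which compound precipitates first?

Precipitation of each salt starts when its ion product equals its Ksp.
For Zn3(PO4)2: 1.5 × 10^-33 = (0.0026)^3 × [PO4^3-]^2  ⇒  [PO4^3-] = 2.9 × 10^-13 M.
For Sr3(PO4)2: 9.4 × 10^-29 = (0.019)^3 × [PO4^3-]^2  ⇒  [PO4^3-] = 3.7 × 10^-12 M.
The salt with the lower threshold [PO4^3-] precipitates first: Zn3(PO4)2.

Zn3(PO4)2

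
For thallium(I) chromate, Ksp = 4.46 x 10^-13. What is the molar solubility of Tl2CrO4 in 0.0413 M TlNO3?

2.61 x 10^-10 M

Tl2CrO4(s) <=> 2 Tl^+(aq) + CrO4^2-(aq)
Ksp = [Tl^+]^2[CrO4^2-]
If s mol/L dissolves here, [Tl^+] = 0.0413 + 2s ≈ 0.0413, [CrO4^2-] = s (since Tl^+ from TlNO3 dominates).
Ksp ≈ (0.0413)^2 × s
s = 2.61 × 10^-10 M
Check: 2s = 5.2 × 10^-10 ≪ 0.0413, so the approximation is valid.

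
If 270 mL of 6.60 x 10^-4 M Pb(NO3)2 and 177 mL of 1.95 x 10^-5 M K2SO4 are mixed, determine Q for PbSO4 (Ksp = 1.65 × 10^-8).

Q = 3.08 × 10^-9

Total volume = 270 + 177 = 447 mL.
[Pb^2+] = 6.60 × 10^-4 × (270/447) = 3.987 × 10^-4 M
[SO4^2-] = 1.95 x 10^-5 × (177/447) = 7.721 x 10^-6 M
PbSO4(s) ⇌ Pb^2+ + SO4^2-, so Q = [Pb^2+][SO4^2-]
Q = (3.987 × 10^-4)(7.721 × 10^-6) = 3.08 × 10^-9
Q < Ksp, so no precipitate of PbSO4 forms.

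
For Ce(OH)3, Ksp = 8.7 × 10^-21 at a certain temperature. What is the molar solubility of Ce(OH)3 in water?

Ce(OH)3(s) ⇌ Ce^3+ + 3 OH^-
Ksp = [Ce^3+][OH^-]^3
For each mole of Ce(OH)3 that dissolves: [Ce^3+] = s, [OH^-] = 3s.
Substituting: Ksp = s(3s)^3 = 27s^4
s = (8.7 × 10^-21 / 27)^(1/4) = 4.2 × 10^-6 M

s = 4.2e-6 M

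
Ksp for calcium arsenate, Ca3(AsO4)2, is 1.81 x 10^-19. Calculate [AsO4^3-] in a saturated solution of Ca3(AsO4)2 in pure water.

Ca3(AsO4)2(s) ⇌ 3 Ca^2+ + 2 AsO4^3-
Ksp = [Ca^2+]^3[AsO4^3-]^2
With molar solubility s: [Ca^2+] = 3s, [AsO4^3-] = 2s.
Ksp = (3s)^3(2s)^2 = 108s^5
Solving, s = (1.81 x 10^-19/108)^(1/5) = 6.996 × 10^-5 M
[AsO4^3-] = 2s = 1.40 × 10^-4 M

[AsO4^3-] = 1.40e-4 M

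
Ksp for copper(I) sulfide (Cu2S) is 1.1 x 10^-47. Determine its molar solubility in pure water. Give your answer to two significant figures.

s = 1.4e-16 M

Cu2S(s) ⇌ 2 Cu^+(aq) + S^2-(aq)
Ksp = [Cu^+]^2[S^2-]
If s mol/L of Cu2S dissolves, [Cu^+] = 2s and [S^2-] = s.
Ksp = (2s)^2s = 4s^3
Solving, s = (1.1 x 10^-47/4)^(1/3) = 1.4 × 10^-16 M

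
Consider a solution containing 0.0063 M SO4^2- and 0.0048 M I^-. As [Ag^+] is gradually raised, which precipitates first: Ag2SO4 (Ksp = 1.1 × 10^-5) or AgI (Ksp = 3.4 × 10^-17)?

Precipitation of each salt starts when its ion product equals its Ksp.
For Ag2SO4: 1.1 × 10^-5 = 0.0063 × [Ag^+]^2  ⇒  [Ag^+] = 4.2 × 10^-2 M.
For AgI: 3.4 × 10^-17 = 0.0048 × [Ag^+]  ⇒  [Ag^+] = 7.1 x 10^-15 M.
The salt with the lower threshold [Ag^+] precipitates first: AgI.

AgI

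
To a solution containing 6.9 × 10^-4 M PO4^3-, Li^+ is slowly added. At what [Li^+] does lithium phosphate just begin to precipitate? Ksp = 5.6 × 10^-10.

[Li^+] ≈ 9.3 × 10^-3 M

Li3PO4(s) <=> 3 Li^+ + PO4^3-
Ksp = [Li^+]^3[PO4^3-]
Precipitation begins when Q = Ksp. With [PO4^3-] = 6.9 × 10^-4 M:
5.6 × 10^-10 = (6.9 × 10^-4) × [Li^+]^3
[Li^+] = (5.6 × 10^-10 / 6.9 x 10^-4)^(1/3) = 9.3 × 10^-3 M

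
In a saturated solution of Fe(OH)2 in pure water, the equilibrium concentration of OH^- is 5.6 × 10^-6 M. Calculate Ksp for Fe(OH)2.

8.8 × 10^-17

Fe(OH)2(s) ⇌ Fe^2+ + 2 OH^-
Stoichiometry gives [Fe^2+] = (1/2)[OH^-] = 2.80 × 10^-6 M.
Ksp = [Fe^2+][OH^-]^2
Ksp = 2.80 x 10^-6 × (5.6 x 10^-6)^2 = 8.8 × 10^-17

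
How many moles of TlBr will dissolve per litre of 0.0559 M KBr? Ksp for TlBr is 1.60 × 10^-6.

s = 2.86 × 10^-5 M

TlBr(s) ⇌ Tl^+ + Br^-
Ksp = [Tl^+][Br^-]
Let s = moles of TlBr that dissolve per litre. [Tl^+] = s, [Br^-] = 0.0559 + s ≈ 0.0559 (common-ion effect: Br^- is already 0.0559 M).
Ksp ≈ s × 0.0559
s = 2.86 x 10^-5 M
Check: s = 2.9 x 10^-5 ≪ 0.0559, so the approximation is valid.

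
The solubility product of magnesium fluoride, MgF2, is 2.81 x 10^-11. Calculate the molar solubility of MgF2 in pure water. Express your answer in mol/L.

MgF2(s) ⇌ Mg^2+(aq) + 2 F^-(aq)
Ksp = [Mg^2+][F^-]^2
For each mole of MgF2 that dissolves: [Mg^2+] = s, [F^-] = 2s.
Ksp = s(2s)^2 = 4s^3
s = (2.81 x 10^-11 / 4)^(1/3) = 1.92 × 10^-4 M

s = 1.92 x 10^-4 M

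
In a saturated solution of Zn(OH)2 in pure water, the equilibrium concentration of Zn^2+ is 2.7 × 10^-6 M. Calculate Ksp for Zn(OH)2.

Ksp = 7.9 × 10^-17

Zn(OH)2(s) <=> Zn^2+ + 2 OH^-
Stoichiometry gives [OH^-] = (2/1)[Zn^2+] = 5.40 × 10^-6 M.
Ksp = [Zn^2+][OH^-]^2
Ksp = 2.7 × 10^-6 × (5.40 × 10^-6)^2 = 7.9 × 10^-17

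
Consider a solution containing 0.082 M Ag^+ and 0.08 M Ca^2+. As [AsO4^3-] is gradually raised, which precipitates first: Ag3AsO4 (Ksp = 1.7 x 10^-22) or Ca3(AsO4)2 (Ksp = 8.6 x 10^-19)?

Ag3AsO4

Each salt begins to precipitate when Q = Ksp, i.e. when [AsO4^3-] reaches its threshold.
For Ag3AsO4: 1.7 x 10^-22 = (0.082)^3 × [AsO4^3-]  ⇒  [AsO4^3-] = 3.1 × 10^-19 M.
For Ca3(AsO4)2: 8.6 x 10^-19 = (0.08)^3 × [AsO4^3-]^2  ⇒  [AsO4^3-] = 4.1 × 10^-8 M.
The salt with the lower threshold [AsO4^3-] precipitates first: Ag3AsO4.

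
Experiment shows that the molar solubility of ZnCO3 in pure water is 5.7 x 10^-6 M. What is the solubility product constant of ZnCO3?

ZnCO3(s) ⇌ Zn^2+ + CO3^2-
For each mole of ZnCO3 that dissolves: [Zn^2+] = s, [CO3^2-] = s.
Ksp = [Zn^2+][CO3^2-]
Ksp = s^2
With s = 5.7 × 10^-6: Ksp = 3.2 × 10^-11

Ksp = 3.2 × 10^-11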